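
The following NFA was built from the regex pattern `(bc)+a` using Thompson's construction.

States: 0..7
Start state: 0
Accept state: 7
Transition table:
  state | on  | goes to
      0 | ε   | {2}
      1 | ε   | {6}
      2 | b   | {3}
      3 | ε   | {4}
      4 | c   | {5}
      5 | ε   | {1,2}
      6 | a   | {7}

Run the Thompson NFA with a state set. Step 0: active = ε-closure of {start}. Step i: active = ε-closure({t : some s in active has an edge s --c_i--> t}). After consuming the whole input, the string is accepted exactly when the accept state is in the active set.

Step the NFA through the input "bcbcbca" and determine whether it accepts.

Answer: ACCEPT

Steps:
start: ε-closure({0}) = {0,2}
'b' @ 1: {3,4}
'c' @ 2: {1,2,5,6}
'b' @ 3: {3,4}
'c' @ 4: {1,2,5,6}
'b' @ 5: {3,4}
'c' @ 6: {1,2,5,6}
'a' @ 7: {7}  [accepting]
end set {7} — state 7 in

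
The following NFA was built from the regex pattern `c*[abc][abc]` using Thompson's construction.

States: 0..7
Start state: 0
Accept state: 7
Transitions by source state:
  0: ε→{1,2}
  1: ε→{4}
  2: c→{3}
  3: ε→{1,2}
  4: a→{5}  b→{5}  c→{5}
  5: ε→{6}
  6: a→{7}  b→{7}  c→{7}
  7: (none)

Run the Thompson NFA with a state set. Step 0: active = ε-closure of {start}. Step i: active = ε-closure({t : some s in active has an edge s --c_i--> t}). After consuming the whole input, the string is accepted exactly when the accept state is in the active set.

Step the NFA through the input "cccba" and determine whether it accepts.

initial (ε-close {0}): {0,1,2,4}
'c' @ 1: {1,2,3,4,5,6}
'c' @ 2: {1,2,3,4,5,6,7}  ✓accept
'c' @ 3: {1,2,3,4,5,6,7}  ✓accept
'b' @ 4: {5,6,7}  ✓accept
'a' @ 5: {7}  ✓accept
after full input: {7}  (accept=7 in)

Answer: ACCEPT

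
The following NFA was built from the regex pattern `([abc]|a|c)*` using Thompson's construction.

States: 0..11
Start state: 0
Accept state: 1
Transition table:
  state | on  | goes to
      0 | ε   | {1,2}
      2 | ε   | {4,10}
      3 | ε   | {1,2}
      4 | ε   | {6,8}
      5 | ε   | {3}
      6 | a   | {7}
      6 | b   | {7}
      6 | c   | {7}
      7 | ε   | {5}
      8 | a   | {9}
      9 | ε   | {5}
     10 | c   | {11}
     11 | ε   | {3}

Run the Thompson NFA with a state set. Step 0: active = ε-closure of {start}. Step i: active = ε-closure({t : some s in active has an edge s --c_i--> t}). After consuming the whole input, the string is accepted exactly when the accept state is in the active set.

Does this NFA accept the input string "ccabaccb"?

initial (ε-close {0}): {0,1,2,4,6,8,10}
'c' @ 1: {1,2,3,4,5,6,7,8,10,11}  (accept∈set)
'c' @ 2: {1,2,3,4,5,6,7,8,10,11}  (accept∈set)
'a' @ 3: {1,2,3,4,5,6,7,8,9,10}  (accept∈set)
'b' @ 4: {1,2,3,4,5,6,7,8,10}  (accept∈set)
'a' @ 5: {1,2,3,4,5,6,7,8,9,10}  (accept∈set)
'c' @ 6: {1,2,3,4,5,6,7,8,10,11}  (accept∈set)
'c' @ 7: {1,2,3,4,5,6,7,8,10,11}  (accept∈set)
'b' @ 8: {1,2,3,4,5,6,7,8,10}  (accept∈set)
end set {1,2,3,4,5,6,7,8,10} — state 1 in

Answer: ACCEPT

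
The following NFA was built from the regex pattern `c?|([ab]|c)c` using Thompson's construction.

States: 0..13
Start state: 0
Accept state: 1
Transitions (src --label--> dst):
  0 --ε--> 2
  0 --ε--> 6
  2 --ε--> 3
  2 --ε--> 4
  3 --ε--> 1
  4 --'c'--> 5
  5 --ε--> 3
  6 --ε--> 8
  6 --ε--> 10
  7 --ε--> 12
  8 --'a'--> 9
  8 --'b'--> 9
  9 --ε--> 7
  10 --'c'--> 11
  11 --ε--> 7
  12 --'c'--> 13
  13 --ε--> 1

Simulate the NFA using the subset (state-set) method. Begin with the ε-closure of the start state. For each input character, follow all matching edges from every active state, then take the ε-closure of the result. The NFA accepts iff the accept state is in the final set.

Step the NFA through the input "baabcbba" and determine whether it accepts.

Answer: REJECT

Trace:
initial (ε-close {0}): {0,1,2,3,4,6,8,10}
'b' @ 1: {7,9,12}
'a' @ 2: {}  — dead — no transitions
rest 'abcbba' ignored (set empty)
final: {}; accept 1 not in set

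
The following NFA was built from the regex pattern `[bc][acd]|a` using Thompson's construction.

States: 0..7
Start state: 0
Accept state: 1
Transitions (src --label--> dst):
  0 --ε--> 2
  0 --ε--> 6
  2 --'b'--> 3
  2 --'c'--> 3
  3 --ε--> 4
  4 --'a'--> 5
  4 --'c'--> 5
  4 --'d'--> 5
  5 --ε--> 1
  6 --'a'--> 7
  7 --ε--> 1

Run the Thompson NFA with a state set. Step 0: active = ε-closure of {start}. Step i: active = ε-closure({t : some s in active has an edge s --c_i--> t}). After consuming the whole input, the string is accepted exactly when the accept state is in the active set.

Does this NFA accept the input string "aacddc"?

Answer: REJECT

Steps:
S₀ = ε-closure({0}) = {0,2,6}
'a' @ 1: {1,7}  ✓accept
'a' @ 2: {}  — state set empty
rest 'cddc' ignored (set empty)
end set {} — state 1 not in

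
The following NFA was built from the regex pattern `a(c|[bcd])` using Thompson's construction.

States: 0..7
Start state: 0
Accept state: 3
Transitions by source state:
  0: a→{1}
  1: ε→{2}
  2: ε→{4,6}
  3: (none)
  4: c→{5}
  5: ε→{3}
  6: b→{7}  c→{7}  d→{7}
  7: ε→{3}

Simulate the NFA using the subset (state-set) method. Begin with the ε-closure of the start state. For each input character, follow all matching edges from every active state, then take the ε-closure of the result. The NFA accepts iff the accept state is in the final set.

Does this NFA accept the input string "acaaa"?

Answer: REJECT

Derivation:
initial (ε-close {0}): {0}
'a' @ 1: {1,2,4,6}
'c' @ 2: {3,5,7}  (accept∈set)
'a' @ 3: {}  — dead — no transitions
rest 'aa' ignored (set empty)
end set {} — state 3 not in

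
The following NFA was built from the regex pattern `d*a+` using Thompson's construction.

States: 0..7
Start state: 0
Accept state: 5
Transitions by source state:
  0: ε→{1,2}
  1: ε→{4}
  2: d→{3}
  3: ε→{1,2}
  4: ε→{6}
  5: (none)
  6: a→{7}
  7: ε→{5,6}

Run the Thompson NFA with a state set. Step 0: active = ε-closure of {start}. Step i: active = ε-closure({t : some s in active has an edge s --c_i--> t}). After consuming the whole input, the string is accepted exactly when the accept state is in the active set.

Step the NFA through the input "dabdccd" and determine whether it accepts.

initial (ε-close {0}): {0,1,2,4,6}
'd' @ 1: {1,2,3,4,6}
'a' @ 2: {5,6,7}  [accepting]
'b' @ 3: {}  — state set empty
rest 'dccd' ignored (set empty)
final: {}; accept 5 not in set

Answer: REJECT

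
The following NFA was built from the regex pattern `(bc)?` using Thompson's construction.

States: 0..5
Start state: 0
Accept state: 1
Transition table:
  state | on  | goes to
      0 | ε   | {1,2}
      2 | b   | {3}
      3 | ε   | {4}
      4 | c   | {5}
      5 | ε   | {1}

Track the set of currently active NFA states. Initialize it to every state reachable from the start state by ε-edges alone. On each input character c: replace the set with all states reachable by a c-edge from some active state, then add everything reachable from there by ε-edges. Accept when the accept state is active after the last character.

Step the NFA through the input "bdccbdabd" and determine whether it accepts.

S₀ = ε-closure({0}) = {0,1,2}
'b' @ 1: {3,4}
'd' @ 2: {}  — state set empty
rest 'ccbdabd' ignored (set empty)
after full input: {}  (accept=1 not in)

Answer: REJECT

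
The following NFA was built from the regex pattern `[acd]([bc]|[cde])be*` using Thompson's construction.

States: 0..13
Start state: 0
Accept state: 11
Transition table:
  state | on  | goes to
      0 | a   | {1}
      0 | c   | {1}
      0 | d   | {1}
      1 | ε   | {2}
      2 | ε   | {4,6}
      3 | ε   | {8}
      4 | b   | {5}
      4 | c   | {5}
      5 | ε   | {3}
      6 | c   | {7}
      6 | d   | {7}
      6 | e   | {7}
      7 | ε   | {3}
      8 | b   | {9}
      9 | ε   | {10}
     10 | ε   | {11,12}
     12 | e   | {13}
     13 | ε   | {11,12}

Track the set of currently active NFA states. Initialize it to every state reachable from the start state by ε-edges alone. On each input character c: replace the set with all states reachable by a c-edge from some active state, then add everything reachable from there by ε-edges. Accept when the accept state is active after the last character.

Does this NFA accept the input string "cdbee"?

start: ε-closure({0}) = {0}
'c' @ 1: {1,2,4,6}
'd' @ 2: {3,7,8}
'b' @ 3: {9,10,11,12}  ✓accept
'e' @ 4: {11,12,13}  ✓accept
'e' @ 5: {11,12,13}  ✓accept
after full input: {11,12,13}  (accept=11 in)

Answer: ACCEPT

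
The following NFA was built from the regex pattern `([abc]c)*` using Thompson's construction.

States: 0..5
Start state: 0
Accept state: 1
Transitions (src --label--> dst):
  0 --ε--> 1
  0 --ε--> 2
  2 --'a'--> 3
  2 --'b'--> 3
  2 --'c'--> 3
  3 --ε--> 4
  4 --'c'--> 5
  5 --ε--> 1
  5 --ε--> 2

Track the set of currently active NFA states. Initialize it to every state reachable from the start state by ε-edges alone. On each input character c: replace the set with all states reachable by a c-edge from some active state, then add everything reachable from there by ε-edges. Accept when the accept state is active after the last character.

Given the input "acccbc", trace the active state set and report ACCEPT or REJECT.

Answer: ACCEPT

Trace:
start: ε-closure({0}) = {0,1,2}
'a' @ 1: {3,4}
'c' @ 2: {1,2,5}  (accept∈set)
'c' @ 3: {3,4}
'c' @ 4: {1,2,5}  (accept∈set)
'b' @ 5: {3,4}
'c' @ 6: {1,2,5}  (accept∈set)
final: {1,2,5}; accept 1 in set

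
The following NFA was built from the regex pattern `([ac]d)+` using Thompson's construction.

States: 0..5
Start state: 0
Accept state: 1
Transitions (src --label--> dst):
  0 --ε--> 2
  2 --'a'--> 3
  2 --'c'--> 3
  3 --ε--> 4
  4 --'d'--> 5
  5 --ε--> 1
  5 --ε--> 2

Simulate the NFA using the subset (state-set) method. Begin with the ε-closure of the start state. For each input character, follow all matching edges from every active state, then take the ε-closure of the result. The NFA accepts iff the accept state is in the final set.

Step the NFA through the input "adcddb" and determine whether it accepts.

start: ε-closure({0}) = {0,2}
'a' @ 1: {3,4}
'd' @ 2: {1,2,5}  ✓accept
'c' @ 3: {3,4}
'd' @ 4: {1,2,5}  ✓accept
'd' @ 5: {}  — dead — no transitions
rest 'b' ignored (set empty)
final: {}; accept 1 not in set

Answer: REJECT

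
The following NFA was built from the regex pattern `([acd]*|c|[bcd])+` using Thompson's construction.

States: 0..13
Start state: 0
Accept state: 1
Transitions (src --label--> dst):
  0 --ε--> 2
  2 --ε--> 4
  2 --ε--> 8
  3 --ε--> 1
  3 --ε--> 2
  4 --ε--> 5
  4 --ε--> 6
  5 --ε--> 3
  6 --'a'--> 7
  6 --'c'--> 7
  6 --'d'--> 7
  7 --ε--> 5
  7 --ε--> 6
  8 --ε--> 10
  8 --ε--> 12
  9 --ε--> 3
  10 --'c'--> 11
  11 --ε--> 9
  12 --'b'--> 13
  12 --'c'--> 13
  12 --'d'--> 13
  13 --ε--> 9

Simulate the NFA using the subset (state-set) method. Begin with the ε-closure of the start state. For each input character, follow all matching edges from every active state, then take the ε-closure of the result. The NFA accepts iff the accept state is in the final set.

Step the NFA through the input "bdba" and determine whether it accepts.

Answer: ACCEPT

Trace:
start: ε-closure({0}) = {0,1,2,3,4,5,6,8,10,12}
'b' @ 1: {1,2,3,4,5,6,8,9,10,12,13}  (accept∈set)
'd' @ 2: {1,2,3,4,5,6,7,8,9,10,12,13}  (accept∈set)
'b' @ 3: {1,2,3,4,5,6,8,9,10,12,13}  (accept∈set)
'a' @ 4: {1,2,3,4,5,6,7,8,10,12}  (accept∈set)
after full input: {1,2,3,4,5,6,7,8,10,12}  (accept=1 in)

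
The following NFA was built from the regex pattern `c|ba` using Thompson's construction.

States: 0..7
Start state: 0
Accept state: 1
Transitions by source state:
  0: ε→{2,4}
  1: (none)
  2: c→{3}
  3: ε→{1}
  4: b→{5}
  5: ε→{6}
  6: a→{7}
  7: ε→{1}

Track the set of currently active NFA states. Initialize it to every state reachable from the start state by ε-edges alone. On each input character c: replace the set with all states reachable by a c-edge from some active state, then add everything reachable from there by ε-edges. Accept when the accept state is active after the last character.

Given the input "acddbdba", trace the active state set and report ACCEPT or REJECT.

Answer: REJECT

Steps:
start: ε-closure({0}) = {0,2,4}
'a' @ 1: {}  — dead — no transitions
rest 'cddbdba' ignored (set empty)
end set {} — state 1 not in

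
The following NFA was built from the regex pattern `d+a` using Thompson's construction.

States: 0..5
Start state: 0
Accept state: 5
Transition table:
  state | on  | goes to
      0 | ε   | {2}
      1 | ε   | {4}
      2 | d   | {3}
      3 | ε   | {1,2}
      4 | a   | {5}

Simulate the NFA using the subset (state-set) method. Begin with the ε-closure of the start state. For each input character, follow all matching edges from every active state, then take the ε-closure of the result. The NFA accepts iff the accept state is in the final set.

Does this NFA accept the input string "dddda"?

Answer: ACCEPT

Steps:
start: ε-closure({0}) = {0,2}
'd' @ 1: {1,2,3,4}
'd' @ 2: {1,2,3,4}
'd' @ 3: {1,2,3,4}
'd' @ 4: {1,2,3,4}
'a' @ 5: {5}  ✓accept
end set {5} — state 5 in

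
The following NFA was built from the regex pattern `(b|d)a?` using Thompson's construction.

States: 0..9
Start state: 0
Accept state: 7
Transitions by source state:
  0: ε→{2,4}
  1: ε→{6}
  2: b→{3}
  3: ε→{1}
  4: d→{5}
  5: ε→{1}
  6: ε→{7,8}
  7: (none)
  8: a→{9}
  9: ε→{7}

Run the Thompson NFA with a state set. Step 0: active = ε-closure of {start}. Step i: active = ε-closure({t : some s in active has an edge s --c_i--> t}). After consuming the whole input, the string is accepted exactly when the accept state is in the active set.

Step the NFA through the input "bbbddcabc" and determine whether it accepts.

initial (ε-close {0}): {0,2,4}
'b' @ 1: {1,3,6,7,8}  ✓accept
'b' @ 2: {}  — state set empty
rest 'bddcabc' ignored (set empty)
after full input: {}  (accept=7 not in)

Answer: REJECT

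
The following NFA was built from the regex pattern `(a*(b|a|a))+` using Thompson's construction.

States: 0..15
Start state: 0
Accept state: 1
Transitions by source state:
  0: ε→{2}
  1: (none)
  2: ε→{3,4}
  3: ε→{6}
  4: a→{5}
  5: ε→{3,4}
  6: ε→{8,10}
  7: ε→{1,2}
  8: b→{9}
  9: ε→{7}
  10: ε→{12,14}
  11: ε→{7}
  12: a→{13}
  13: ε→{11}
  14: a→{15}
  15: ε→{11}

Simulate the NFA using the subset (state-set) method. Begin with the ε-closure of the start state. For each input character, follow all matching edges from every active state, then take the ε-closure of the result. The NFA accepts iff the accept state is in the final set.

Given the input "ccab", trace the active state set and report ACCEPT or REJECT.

initial (ε-close {0}): {0,2,3,4,6,8,10,12,14}
'c' @ 1: {}  — dead — no transitions
rest 'cab' ignored (set empty)
end set {} — state 1 not in

Answer: REJECT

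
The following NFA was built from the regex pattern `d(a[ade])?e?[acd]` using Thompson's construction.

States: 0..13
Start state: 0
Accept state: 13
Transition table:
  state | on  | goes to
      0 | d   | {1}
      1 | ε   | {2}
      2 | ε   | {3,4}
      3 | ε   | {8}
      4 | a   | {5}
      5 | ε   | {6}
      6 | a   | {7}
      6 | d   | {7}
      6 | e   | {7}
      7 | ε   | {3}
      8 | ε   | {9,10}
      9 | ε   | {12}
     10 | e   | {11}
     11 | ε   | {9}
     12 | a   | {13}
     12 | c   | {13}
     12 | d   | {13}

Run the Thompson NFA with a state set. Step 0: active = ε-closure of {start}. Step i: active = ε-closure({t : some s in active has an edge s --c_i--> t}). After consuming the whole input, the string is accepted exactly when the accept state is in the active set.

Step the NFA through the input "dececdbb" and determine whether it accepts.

Answer: REJECT

Steps:
initial (ε-close {0}): {0}
'd' @ 1: {1,2,3,4,8,9,10,12}
'e' @ 2: {9,11,12}
'c' @ 3: {13}  [accepting]
'e' @ 4: {}  — state set empty
rest 'cdbb' ignored (set empty)
end set {} — state 13 not in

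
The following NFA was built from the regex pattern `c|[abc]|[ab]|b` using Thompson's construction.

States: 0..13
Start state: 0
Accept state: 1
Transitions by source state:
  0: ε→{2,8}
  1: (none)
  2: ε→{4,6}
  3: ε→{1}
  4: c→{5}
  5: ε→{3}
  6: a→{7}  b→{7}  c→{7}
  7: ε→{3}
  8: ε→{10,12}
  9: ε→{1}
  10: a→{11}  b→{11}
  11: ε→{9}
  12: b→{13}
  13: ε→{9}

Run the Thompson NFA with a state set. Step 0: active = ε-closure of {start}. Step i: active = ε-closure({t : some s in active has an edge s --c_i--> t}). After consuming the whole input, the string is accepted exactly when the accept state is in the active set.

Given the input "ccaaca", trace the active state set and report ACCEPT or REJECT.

Answer: REJECT

Derivation:
initial (ε-close {0}): {0,2,4,6,8,10,12}
'c' @ 1: {1,3,5,7}  (accept∈set)
'c' @ 2: {}  — state set empty
rest 'aaca' ignored (set empty)
after full input: {}  (accept=1 not in)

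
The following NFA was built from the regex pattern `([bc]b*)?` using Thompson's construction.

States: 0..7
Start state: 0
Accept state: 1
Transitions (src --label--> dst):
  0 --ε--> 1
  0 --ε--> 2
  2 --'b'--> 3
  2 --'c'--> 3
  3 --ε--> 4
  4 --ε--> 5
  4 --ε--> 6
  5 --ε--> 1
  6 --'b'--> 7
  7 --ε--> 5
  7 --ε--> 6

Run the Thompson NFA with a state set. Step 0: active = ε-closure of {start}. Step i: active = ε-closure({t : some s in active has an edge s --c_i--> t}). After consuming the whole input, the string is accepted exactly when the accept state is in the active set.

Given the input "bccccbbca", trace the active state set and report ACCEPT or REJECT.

S₀ = ε-closure({0}) = {0,1,2}
'b' @ 1: {1,3,4,5,6}  (accept∈set)
'c' @ 2: {}  — dead — no transitions
rest 'cccbbca' ignored (set empty)
final: {}; accept 1 not in set

Answer: REJECT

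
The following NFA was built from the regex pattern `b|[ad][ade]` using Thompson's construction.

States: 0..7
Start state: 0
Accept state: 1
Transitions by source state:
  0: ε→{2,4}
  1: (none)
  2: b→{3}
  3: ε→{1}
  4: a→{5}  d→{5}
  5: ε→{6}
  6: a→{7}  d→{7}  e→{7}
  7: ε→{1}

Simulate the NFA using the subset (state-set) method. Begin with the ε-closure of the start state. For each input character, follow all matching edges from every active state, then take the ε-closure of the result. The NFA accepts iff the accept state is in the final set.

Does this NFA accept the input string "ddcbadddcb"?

initial (ε-close {0}): {0,2,4}
'd' @ 1: {5,6}
'd' @ 2: {1,7}  [accepting]
'c' @ 3: {}  — state set empty
rest 'badddcb' ignored (set empty)
final: {}; accept 1 not in set

Answer: REJECT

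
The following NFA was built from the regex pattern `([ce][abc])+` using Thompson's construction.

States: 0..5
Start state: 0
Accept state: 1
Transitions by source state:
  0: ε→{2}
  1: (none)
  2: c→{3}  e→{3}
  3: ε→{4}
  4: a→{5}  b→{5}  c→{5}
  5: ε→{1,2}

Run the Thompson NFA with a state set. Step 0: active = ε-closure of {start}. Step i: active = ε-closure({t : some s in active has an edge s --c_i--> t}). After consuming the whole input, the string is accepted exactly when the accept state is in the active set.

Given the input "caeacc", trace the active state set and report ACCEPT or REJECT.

start: ε-closure({0}) = {0,2}
'c' @ 1: {3,4}
'a' @ 2: {1,2,5}  (accept∈set)
'e' @ 3: {3,4}
'a' @ 4: {1,2,5}  (accept∈set)
'c' @ 5: {3,4}
'c' @ 6: {1,2,5}  (accept∈set)
after full input: {1,2,5}  (accept=1 in)

Answer: ACCEPT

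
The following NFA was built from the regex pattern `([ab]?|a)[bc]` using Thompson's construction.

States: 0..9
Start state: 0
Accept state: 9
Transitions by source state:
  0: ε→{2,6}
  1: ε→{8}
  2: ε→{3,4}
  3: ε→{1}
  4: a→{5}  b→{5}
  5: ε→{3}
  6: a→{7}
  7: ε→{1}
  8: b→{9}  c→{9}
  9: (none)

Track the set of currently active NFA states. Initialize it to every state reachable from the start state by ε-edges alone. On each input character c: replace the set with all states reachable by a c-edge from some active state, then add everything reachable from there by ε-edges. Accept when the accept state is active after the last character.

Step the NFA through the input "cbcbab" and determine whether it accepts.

Answer: REJECT

Trace:
S₀ = ε-closure({0}) = {0,1,2,3,4,6,8}
'c' @ 1: {9}  [accepting]
'b' @ 2: {}  — no active states
rest 'cbab' ignored (set empty)
end set {} — state 9 not in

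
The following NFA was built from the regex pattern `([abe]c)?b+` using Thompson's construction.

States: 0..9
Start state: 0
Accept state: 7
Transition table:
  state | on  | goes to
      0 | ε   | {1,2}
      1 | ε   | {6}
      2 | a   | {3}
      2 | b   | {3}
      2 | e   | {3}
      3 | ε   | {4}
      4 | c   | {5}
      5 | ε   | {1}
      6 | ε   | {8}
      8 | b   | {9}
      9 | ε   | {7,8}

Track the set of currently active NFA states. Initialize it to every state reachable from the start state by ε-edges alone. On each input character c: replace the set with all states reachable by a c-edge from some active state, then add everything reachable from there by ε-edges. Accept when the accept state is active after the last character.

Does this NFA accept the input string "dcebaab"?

start: ε-closure({0}) = {0,1,2,6,8}
'd' @ 1: {}  — dead — no transitions
rest 'cebaab' ignored (set empty)
end set {} — state 7 not in

Answer: REJECT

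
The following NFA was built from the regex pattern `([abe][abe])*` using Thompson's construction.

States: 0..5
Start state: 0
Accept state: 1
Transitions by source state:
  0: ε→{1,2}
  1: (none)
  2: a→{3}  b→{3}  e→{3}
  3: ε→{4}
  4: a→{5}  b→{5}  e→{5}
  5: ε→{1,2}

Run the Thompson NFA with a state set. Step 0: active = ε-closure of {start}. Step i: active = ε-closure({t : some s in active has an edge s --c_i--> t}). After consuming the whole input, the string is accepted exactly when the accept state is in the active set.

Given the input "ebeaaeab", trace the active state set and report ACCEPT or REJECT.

S₀ = ε-closure({0}) = {0,1,2}
'e' @ 1: {3,4}
'b' @ 2: {1,2,5}  (accept∈set)
'e' @ 3: {3,4}
'a' @ 4: {1,2,5}  (accept∈set)
'a' @ 5: {3,4}
'e' @ 6: {1,2,5}  (accept∈set)
'a' @ 7: {3,4}
'b' @ 8: {1,2,5}  (accept∈set)
after full input: {1,2,5}  (accept=1 in)

Answer: ACCEPT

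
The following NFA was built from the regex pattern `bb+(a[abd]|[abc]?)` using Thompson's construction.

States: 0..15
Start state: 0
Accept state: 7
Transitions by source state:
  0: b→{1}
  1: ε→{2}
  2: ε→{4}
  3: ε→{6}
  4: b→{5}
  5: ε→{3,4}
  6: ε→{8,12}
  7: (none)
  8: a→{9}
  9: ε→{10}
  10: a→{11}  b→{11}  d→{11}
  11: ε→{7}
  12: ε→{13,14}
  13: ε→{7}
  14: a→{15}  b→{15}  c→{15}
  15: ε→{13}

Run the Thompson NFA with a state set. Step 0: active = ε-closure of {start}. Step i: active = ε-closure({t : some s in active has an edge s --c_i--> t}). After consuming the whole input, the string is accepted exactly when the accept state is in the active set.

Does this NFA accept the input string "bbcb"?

start: ε-closure({0}) = {0}
'b' @ 1: {1,2,4}
'b' @ 2: {3,4,5,6,7,8,12,13,14}  ✓accept
'c' @ 3: {7,13,15}  ✓accept
'b' @ 4: {}  — state set empty
final: {}; accept 7 not in set

Answer: REJECT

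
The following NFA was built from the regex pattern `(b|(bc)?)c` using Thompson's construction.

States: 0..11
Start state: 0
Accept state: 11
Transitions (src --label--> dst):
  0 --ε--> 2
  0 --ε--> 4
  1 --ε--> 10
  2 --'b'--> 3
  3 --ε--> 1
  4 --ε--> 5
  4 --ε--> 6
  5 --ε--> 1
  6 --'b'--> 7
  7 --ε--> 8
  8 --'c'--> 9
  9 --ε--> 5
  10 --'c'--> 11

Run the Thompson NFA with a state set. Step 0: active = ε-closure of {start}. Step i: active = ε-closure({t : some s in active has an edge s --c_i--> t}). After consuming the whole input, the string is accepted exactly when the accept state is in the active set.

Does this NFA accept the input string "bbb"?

start: ε-closure({0}) = {0,1,2,4,5,6,10}
'b' @ 1: {1,3,7,8,10}
'b' @ 2: {}  — no active states
rest 'b' ignored (set empty)
final: {}; accept 11 not in set

Answer: REJECT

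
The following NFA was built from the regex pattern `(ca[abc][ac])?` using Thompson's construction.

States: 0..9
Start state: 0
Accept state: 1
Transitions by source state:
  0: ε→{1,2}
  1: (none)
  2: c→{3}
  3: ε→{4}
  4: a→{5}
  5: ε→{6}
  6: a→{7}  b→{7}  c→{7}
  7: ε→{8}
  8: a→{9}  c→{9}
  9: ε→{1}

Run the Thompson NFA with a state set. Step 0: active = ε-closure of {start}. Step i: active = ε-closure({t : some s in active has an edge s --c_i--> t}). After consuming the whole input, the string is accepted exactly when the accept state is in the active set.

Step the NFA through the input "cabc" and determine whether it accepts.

Answer: ACCEPT

Derivation:
initial (ε-close {0}): {0,1,2}
'c' @ 1: {3,4}
'a' @ 2: {5,6}
'b' @ 3: {7,8}
'c' @ 4: {1,9}  (accept∈set)
end set {1,9} — state 1 in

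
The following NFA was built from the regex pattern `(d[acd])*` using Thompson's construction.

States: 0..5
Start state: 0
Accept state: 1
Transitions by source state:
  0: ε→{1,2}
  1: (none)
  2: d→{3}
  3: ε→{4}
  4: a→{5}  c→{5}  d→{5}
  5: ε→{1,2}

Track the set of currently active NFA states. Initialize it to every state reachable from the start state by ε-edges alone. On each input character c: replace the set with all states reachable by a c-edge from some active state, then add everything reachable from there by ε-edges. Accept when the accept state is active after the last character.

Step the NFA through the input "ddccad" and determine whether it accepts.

S₀ = ε-closure({0}) = {0,1,2}
'd' @ 1: {3,4}
'd' @ 2: {1,2,5}  [accepting]
'c' @ 3: {}  — no active states
rest 'cad' ignored (set empty)
after full input: {}  (accept=1 not in)

Answer: REJECT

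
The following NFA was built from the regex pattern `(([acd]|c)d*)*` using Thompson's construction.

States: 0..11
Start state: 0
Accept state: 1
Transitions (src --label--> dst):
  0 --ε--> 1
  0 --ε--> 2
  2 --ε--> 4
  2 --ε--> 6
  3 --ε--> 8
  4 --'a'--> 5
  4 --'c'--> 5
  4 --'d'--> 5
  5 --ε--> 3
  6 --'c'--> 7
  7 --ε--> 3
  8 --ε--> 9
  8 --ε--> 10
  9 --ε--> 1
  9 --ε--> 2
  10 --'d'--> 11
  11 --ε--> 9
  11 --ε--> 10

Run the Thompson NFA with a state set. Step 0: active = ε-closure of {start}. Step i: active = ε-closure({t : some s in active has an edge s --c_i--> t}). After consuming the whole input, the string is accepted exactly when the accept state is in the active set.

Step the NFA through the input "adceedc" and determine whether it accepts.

Answer: REJECT

Derivation:
start: ε-closure({0}) = {0,1,2,4,6}
'a' @ 1: {1,2,3,4,5,6,8,9,10}  (accept∈set)
'd' @ 2: {1,2,3,4,5,6,8,9,10,11}  (accept∈set)
'c' @ 3: {1,2,3,4,5,6,7,8,9,10}  (accept∈set)
'e' @ 4: {}  — dead — no transitions
rest 'edc' ignored (set empty)
after full input: {}  (accept=1 not in)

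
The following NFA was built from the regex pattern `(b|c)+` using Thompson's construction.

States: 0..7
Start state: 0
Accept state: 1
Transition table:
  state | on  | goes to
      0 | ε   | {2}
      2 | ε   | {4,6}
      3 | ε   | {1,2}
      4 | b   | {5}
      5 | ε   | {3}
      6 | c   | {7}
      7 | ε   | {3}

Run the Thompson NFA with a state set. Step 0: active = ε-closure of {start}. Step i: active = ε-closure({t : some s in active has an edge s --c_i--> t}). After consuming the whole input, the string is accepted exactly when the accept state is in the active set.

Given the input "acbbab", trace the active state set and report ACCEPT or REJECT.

start: ε-closure({0}) = {0,2,4,6}
'a' @ 1: {}  — state set empty
rest 'cbbab' ignored (set empty)
final: {}; accept 1 not in set

Answer: REJECT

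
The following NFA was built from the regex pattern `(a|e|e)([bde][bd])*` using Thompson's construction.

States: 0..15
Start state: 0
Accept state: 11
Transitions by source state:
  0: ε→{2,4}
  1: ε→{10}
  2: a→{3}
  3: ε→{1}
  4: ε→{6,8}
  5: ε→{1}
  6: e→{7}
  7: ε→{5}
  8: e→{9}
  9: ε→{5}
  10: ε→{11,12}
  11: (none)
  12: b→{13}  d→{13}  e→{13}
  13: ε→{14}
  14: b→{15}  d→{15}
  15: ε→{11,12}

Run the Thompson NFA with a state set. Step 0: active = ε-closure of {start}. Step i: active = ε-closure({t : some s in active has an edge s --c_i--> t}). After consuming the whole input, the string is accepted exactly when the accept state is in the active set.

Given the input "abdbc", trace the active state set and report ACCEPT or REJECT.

start: ε-closure({0}) = {0,2,4,6,8}
'a' @ 1: {1,3,10,11,12}  ✓accept
'b' @ 2: {13,14}
'd' @ 3: {11,12,15}  ✓accept
'b' @ 4: {13,14}
'c' @ 5: {}  — no active states
end set {} — state 11 not in

Answer: REJECT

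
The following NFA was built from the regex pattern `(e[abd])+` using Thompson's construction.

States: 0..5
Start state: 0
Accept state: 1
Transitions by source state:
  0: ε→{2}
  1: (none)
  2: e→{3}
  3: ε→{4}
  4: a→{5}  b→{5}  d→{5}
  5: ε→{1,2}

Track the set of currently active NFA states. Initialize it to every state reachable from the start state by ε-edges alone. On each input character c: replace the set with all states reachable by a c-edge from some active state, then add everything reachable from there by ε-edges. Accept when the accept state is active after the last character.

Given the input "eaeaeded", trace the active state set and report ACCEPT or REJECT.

initial (ε-close {0}): {0,2}
'e' @ 1: {3,4}
'a' @ 2: {1,2,5}  (accept∈set)
'e' @ 3: {3,4}
'a' @ 4: {1,2,5}  (accept∈set)
'e' @ 5: {3,4}
'd' @ 6: {1,2,5}  (accept∈set)
'e' @ 7: {3,4}
'd' @ 8: {1,2,5}  (accept∈set)
end set {1,2,5} — state 1 in

Answer: ACCEPT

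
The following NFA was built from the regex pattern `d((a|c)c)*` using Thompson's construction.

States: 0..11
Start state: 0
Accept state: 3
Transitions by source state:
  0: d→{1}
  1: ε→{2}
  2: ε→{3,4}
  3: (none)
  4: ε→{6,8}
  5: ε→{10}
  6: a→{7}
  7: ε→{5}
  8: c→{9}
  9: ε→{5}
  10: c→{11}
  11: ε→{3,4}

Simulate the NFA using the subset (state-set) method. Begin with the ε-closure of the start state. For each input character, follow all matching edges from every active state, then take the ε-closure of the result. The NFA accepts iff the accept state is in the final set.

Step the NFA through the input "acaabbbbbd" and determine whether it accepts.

Answer: REJECT

Trace:
S₀ = ε-closure({0}) = {0}
'a' @ 1: {}  — dead — no transitions
rest 'caabbbbbd' ignored (set empty)
final: {}; accept 3 not in set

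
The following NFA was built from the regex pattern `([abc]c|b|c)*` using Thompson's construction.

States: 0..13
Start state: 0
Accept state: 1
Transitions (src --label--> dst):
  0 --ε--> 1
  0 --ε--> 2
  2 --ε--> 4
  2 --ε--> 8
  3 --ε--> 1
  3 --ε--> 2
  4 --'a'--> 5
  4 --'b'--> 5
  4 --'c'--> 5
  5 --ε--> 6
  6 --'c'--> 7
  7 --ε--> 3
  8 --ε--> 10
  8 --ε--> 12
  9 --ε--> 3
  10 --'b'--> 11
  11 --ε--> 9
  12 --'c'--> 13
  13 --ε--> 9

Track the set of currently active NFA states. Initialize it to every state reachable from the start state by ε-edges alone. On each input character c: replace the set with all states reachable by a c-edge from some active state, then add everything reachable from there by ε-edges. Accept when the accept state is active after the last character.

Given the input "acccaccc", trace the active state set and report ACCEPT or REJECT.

S₀ = ε-closure({0}) = {0,1,2,4,8,10,12}
'a' @ 1: {5,6}
'c' @ 2: {1,2,3,4,7,8,10,12}  ✓accept
'c' @ 3: {1,2,3,4,5,6,8,9,10,12,13}  ✓accept
'c' @ 4: {1,2,3,4,5,6,7,8,9,10,12,13}  ✓accept
'a' @ 5: {5,6}
'c' @ 6: {1,2,3,4,7,8,10,12}  ✓accept
'c' @ 7: {1,2,3,4,5,6,8,9,10,12,13}  ✓accept
'c' @ 8: {1,2,3,4,5,6,7,8,9,10,12,13}  ✓accept
after full input: {1,2,3,4,5,6,7,8,9,10,12,13}  (accept=1 in)

Answer: ACCEPT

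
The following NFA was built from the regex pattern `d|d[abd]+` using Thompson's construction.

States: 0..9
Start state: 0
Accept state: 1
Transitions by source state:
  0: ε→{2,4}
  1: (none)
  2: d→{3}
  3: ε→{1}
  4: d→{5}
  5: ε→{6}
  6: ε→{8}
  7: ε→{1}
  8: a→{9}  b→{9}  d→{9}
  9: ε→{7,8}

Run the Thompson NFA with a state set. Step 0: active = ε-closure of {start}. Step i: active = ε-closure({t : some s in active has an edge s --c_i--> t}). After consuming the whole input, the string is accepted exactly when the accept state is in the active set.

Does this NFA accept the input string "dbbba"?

start: ε-closure({0}) = {0,2,4}
'd' @ 1: {1,3,5,6,8}  [accepting]
'b' @ 2: {1,7,8,9}  [accepting]
'b' @ 3: {1,7,8,9}  [accepting]
'b' @ 4: {1,7,8,9}  [accepting]
'a' @ 5: {1,7,8,9}  [accepting]
final: {1,7,8,9}; accept 1 in set

Answer: ACCEPT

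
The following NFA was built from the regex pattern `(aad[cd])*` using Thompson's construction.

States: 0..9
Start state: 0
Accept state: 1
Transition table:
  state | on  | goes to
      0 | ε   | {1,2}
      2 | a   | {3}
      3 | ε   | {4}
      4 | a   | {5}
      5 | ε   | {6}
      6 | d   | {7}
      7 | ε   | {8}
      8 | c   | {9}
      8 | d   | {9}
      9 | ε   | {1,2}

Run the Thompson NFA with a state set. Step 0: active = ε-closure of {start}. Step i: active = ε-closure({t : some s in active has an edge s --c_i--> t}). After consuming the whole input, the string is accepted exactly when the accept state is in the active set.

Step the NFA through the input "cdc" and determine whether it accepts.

Answer: REJECT

Derivation:
S₀ = ε-closure({0}) = {0,1,2}
'c' @ 1: {}  — no active states
rest 'dc' ignored (set empty)
end set {} — state 1 not in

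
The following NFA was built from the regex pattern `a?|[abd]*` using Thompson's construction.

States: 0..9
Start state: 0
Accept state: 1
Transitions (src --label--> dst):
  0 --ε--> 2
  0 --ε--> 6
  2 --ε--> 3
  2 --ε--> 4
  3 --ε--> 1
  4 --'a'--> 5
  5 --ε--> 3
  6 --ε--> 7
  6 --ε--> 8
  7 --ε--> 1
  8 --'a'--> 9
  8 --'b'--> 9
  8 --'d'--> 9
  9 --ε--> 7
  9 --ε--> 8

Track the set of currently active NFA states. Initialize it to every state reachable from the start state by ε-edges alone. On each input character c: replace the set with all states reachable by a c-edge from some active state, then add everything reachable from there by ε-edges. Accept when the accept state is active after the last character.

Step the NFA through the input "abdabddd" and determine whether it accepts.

Answer: ACCEPT

Derivation:
initial (ε-close {0}): {0,1,2,3,4,6,7,8}
'a' @ 1: {1,3,5,7,8,9}  ✓accept
'b' @ 2: {1,7,8,9}  ✓accept
'd' @ 3: {1,7,8,9}  ✓accept
'a' @ 4: {1,7,8,9}  ✓accept
'b' @ 5: {1,7,8,9}  ✓accept
'd' @ 6: {1,7,8,9}  ✓accept
'd' @ 7: {1,7,8,9}  ✓accept
'd' @ 8: {1,7,8,9}  ✓accept
final: {1,7,8,9}; accept 1 in set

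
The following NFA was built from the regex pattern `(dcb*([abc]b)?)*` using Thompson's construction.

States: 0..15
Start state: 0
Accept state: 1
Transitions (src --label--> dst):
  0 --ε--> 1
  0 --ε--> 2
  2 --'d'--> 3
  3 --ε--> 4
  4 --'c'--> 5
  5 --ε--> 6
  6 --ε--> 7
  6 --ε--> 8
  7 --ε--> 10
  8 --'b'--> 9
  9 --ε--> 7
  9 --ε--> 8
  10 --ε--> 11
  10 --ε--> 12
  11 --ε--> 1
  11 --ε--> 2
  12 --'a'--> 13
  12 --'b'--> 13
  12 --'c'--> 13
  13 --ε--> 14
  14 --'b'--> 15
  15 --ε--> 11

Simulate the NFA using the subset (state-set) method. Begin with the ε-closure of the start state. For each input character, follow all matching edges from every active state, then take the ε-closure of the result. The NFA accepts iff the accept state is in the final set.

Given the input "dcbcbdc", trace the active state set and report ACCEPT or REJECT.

Answer: ACCEPT

Derivation:
initial (ε-close {0}): {0,1,2}
'd' @ 1: {3,4}
'c' @ 2: {1,2,5,6,7,8,10,11,12}  [accepting]
'b' @ 3: {1,2,7,8,9,10,11,12,13,14}  [accepting]
'c' @ 4: {13,14}
'b' @ 5: {1,2,11,15}  [accepting]
'd' @ 6: {3,4}
'c' @ 7: {1,2,5,6,7,8,10,11,12}  [accepting]
after full input: {1,2,5,6,7,8,10,11,12}  (accept=1 in)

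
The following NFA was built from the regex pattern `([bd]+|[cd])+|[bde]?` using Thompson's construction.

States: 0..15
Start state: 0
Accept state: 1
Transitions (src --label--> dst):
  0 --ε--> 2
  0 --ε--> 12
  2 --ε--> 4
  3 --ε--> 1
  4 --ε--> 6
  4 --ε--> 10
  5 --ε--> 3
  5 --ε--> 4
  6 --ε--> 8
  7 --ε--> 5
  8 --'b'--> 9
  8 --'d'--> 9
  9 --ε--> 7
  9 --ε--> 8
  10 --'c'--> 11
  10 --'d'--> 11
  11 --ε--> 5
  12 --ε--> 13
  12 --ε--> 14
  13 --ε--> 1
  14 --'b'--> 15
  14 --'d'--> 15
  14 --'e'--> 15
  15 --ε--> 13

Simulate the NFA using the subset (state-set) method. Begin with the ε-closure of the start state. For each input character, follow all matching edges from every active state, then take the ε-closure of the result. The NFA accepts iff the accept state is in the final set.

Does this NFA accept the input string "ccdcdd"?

Answer: ACCEPT

Trace:
initial (ε-close {0}): {0,1,2,4,6,8,10,12,13,14}
'c' @ 1: {1,3,4,5,6,8,10,11}  ✓accept
'c' @ 2: {1,3,4,5,6,8,10,11}  ✓accept
'd' @ 3: {1,3,4,5,6,7,8,9,10,11}  ✓accept
'c' @ 4: {1,3,4,5,6,8,10,11}  ✓accept
'd' @ 5: {1,3,4,5,6,7,8,9,10,11}  ✓accept
'd' @ 6: {1,3,4,5,6,7,8,9,10,11}  ✓accept
end set {1,3,4,5,6,7,8,9,10,11} — state 1 in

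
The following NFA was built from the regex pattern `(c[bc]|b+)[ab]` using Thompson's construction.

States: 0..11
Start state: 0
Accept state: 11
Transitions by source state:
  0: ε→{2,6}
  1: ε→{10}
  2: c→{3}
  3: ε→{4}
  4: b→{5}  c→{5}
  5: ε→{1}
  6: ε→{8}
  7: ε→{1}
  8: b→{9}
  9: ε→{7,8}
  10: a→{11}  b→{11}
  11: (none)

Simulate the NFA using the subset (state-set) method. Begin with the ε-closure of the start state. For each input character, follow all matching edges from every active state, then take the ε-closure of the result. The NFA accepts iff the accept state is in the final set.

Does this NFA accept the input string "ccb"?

Answer: ACCEPT

Trace:
initial (ε-close {0}): {0,2,6,8}
'c' @ 1: {3,4}
'c' @ 2: {1,5,10}
'b' @ 3: {11}  ✓accept
end set {11} — state 11 in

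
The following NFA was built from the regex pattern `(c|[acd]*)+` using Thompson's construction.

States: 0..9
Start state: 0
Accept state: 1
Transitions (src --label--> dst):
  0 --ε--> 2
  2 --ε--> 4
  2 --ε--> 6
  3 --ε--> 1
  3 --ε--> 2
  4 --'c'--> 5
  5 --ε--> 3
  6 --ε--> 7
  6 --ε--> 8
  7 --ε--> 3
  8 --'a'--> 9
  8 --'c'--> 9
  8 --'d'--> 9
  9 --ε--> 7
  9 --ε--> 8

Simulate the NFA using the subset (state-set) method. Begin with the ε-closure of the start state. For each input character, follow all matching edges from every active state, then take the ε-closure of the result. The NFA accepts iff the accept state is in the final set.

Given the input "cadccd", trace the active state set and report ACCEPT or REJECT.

Answer: ACCEPT

Derivation:
start: ε-closure({0}) = {0,1,2,3,4,6,7,8}
'c' @ 1: {1,2,3,4,5,6,7,8,9}  [accepting]
'a' @ 2: {1,2,3,4,6,7,8,9}  [accepting]
'd' @ 3: {1,2,3,4,6,7,8,9}  [accepting]
'c' @ 4: {1,2,3,4,5,6,7,8,9}  [accepting]
'c' @ 5: {1,2,3,4,5,6,7,8,9}  [accepting]
'd' @ 6: {1,2,3,4,6,7,8,9}  [accepting]
after full input: {1,2,3,4,6,7,8,9}  (accept=1 in)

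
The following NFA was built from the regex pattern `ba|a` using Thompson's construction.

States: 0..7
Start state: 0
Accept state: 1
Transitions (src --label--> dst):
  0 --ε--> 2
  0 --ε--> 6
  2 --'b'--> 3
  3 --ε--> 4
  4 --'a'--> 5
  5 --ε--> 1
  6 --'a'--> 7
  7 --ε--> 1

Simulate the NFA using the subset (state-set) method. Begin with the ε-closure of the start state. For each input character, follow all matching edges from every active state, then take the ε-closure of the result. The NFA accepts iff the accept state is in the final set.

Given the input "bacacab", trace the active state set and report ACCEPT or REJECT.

initial (ε-close {0}): {0,2,6}
'b' @ 1: {3,4}
'a' @ 2: {1,5}  (accept∈set)
'c' @ 3: {}  — state set empty
rest 'acab' ignored (set empty)
after full input: {}  (accept=1 not in)

Answer: REJECT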